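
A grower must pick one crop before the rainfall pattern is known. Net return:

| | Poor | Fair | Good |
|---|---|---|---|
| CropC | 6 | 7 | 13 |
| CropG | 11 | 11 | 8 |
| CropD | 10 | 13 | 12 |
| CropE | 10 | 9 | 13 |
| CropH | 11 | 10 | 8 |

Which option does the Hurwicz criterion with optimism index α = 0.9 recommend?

CropC: 0.9·13 + 0.1·6 = 12.3
CropG: 0.9·11 + 0.1·8 = 10.7
CropD: 0.9·13 + 0.1·10 = 12.7
CropE: 0.9·13 + 0.1·9 = 12.6
CropH: 0.9·11 + 0.1·8 = 10.7
Highest Hurwicz score = 12.7 → CropD.

CropD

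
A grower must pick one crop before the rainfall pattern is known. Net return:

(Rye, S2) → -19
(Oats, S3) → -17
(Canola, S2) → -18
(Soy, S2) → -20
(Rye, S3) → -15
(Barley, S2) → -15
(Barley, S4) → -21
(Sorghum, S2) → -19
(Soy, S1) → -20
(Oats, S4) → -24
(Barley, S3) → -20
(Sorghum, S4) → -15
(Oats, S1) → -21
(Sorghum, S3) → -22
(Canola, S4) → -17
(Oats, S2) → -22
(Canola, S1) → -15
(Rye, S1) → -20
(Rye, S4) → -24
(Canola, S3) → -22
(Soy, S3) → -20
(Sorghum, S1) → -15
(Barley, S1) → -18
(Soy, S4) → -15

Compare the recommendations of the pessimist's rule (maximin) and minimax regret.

maximin → Soy; minimax regret → Soy (agree)

Row minima: Barley=-21, Soy=-20, Canola=-22, Oats=-24, Sorghum=-22, Rye=-24
Best worst-case = -20 → Soy.
Column bests: S1=-15, S2=-15, S3=-15, S4=-15.
Barley regrets: 3, 0, 5, 6 → max 6
Soy regrets: 5, 5, 5, 0 → max 5
Canola regrets: 0, 3, 7, 2 → max 7
Oats regrets: 6, 7, 2, 9 → max 9
Sorghum regrets: 0, 4, 7, 0 → max 7
Rye regrets: 5, 4, 0, 9 → max 9
Smallest max regret = 5 → Soy.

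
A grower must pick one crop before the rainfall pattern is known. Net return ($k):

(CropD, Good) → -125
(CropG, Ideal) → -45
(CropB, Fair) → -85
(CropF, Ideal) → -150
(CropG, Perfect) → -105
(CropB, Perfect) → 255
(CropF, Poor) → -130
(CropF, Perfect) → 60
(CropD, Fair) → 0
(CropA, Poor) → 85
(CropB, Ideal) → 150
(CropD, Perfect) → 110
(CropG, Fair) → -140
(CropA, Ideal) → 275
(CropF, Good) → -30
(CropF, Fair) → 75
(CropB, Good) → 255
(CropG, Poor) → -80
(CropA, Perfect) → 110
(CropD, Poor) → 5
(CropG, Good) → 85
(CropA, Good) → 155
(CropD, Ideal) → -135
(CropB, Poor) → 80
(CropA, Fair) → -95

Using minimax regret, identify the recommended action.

Column bests: Poor=85, Fair=75, Good=255, Ideal=275, Perfect=255.
CropD regrets: 80, 75, 380, 410, 145 → max 410
CropG regrets: 165, 215, 170, 320, 360 → max 360
CropA regrets: 0, 170, 100, 0, 145 → max 170
CropB regrets: 5, 160, 0, 125, 0 → max 160
CropF regrets: 215, 0, 285, 425, 195 → max 425
Smallest max regret = 160 → CropB.

CropB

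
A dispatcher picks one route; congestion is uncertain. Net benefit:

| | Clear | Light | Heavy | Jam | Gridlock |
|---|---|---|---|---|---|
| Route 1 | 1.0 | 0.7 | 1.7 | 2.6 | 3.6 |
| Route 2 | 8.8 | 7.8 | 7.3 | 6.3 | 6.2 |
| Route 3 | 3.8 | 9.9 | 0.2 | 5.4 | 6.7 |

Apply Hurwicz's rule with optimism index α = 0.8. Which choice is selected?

Route 2

Route 1: 0.8·3.6 + 0.2·0.7 = 3.02
Route 2: 0.8·8.8 + 0.2·6.2 = 8.28
Route 3: 0.8·9.9 + 0.2·0.2 = 7.96
Highest Hurwicz score = 8.28 → Route 2.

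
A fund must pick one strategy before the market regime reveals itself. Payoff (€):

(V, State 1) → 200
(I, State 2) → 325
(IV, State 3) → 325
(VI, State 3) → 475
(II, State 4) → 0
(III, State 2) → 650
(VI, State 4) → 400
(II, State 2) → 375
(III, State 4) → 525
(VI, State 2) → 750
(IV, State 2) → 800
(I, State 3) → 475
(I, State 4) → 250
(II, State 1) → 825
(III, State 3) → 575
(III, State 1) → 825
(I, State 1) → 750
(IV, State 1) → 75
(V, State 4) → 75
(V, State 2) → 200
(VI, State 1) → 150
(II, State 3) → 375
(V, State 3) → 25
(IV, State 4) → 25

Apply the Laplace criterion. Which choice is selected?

III

Row averages: I=450, II=393.75, III=643.75, IV=306.25, V=125, VI=443.75
Highest average = 643.75 → III.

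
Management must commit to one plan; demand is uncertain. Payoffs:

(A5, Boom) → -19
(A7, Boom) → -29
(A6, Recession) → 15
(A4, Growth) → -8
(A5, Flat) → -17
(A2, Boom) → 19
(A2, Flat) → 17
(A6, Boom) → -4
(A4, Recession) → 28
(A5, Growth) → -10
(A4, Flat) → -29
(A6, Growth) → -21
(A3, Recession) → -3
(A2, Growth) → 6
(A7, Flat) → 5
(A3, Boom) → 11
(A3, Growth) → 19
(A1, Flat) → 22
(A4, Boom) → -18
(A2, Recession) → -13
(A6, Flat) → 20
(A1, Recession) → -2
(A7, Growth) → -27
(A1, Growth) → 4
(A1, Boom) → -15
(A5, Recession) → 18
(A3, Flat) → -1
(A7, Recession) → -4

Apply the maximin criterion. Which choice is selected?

Row minima: A1=-15, A2=-13, A3=-3, A4=-29, A5=-19, A6=-21, A7=-29
Best worst-case = -3 → A3.

A3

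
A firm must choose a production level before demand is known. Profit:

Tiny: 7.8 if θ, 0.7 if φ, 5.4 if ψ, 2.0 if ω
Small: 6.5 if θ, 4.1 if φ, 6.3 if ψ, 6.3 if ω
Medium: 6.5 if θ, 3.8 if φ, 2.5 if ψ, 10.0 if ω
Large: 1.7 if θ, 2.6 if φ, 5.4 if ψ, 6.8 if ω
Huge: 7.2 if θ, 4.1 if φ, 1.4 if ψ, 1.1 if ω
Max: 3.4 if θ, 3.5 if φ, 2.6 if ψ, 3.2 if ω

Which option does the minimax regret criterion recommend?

Small

Column bests: θ=7.8, φ=4.1, ψ=6.3, ω=10.0.
Tiny regrets: 0.0, 3.4, 0.9, 8.0 → max 8.0
Small regrets: 1.3, 0.0, 0.0, 3.7 → max 3.7
Medium regrets: 1.3, 0.3, 3.8, 0.0 → max 3.8
Large regrets: 6.1, 1.5, 0.9, 3.2 → max 6.1
Huge regrets: 0.6, 0.0, 4.9, 8.9 → max 8.9
Max regrets: 4.4, 0.6, 3.7, 6.8 → max 6.8
Smallest max regret = 3.7 → Small.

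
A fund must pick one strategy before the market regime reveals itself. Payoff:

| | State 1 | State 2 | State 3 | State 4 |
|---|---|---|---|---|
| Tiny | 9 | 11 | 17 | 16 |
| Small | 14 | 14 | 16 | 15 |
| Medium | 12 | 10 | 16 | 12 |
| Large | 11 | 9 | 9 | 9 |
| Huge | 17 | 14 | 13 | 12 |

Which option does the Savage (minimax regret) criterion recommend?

Small

Column bests: State 1=17, State 2=14, State 3=17, State 4=16.
Tiny regrets: 8, 3, 0, 0 → max 8
Small regrets: 3, 0, 1, 1 → max 3
Medium regrets: 5, 4, 1, 4 → max 5
Large regrets: 6, 5, 8, 7 → max 8
Huge regrets: 0, 0, 4, 4 → max 4
Smallest max regret = 3 → Small.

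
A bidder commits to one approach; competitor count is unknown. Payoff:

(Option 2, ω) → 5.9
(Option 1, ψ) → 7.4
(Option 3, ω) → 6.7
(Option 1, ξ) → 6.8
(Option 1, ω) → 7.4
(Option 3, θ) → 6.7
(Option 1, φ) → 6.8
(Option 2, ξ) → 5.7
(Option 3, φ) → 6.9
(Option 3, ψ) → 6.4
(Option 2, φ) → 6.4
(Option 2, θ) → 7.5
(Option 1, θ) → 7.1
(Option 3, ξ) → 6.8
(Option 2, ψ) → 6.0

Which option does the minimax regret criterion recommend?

Column bests: θ=7.5, φ=6.9, ψ=7.4, ω=7.4, ξ=6.8.
Option 1 regrets: 0.4, 0.1, 0.0, 0.0, 0.0 → max 0.4
Option 2 regrets: 0.0, 0.5, 1.4, 1.5, 1.1 → max 1.5
Option 3 regrets: 0.8, 0.0, 1.0, 0.7, 0.0 → max 1.0
Smallest max regret = 0.4 → Option 1.

Option 1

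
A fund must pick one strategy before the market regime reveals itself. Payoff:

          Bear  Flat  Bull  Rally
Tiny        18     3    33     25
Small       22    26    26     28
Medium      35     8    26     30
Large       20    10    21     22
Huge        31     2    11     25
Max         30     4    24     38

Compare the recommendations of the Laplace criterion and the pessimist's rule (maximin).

Row averages: Tiny=19.75, Small=25.5, Medium=24.75, Large=18.25, Huge=17.25, Max=24
Highest average = 25.5 → Small.
Row minima: Tiny=3, Small=22, Medium=8, Large=10, Huge=2, Max=4
Best worst-case = 22 → Small.

laplace → Small; maximin → Small (agree)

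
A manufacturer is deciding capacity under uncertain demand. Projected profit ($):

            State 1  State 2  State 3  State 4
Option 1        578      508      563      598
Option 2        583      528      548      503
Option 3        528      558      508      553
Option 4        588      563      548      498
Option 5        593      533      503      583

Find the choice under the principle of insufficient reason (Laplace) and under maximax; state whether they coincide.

laplace → Option 1; maximax → Option 1 (agree)

Row averages: Option 1=561.75, Option 2=540.5, Option 3=536.75, Option 4=549.25, Option 5=553
Highest average = 561.75 → Option 1.
Row maxima: Option 1=598, Option 2=583, Option 3=558, Option 4=588, Option 5=593
Best best-case = 598 → Option 1.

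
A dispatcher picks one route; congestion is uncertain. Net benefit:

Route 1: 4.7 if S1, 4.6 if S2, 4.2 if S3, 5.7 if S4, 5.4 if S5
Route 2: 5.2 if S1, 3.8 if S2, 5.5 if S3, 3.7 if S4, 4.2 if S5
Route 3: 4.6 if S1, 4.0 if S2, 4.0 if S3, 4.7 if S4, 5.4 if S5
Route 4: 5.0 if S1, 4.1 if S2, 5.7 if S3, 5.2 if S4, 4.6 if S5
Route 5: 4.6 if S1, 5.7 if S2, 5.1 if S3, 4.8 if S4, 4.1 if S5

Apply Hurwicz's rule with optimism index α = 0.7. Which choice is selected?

Route 1

Route 1: 0.7·5.7 + 0.3·4.2 = 5.25
Route 2: 0.7·5.5 + 0.3·3.7 = 4.96
Route 3: 0.7·5.4 + 0.3·4.0 = 4.98
Route 4: 0.7·5.7 + 0.3·4.1 = 5.22
Route 5: 0.7·5.7 + 0.3·4.1 = 5.22
Highest Hurwicz score = 5.25 → Route 1.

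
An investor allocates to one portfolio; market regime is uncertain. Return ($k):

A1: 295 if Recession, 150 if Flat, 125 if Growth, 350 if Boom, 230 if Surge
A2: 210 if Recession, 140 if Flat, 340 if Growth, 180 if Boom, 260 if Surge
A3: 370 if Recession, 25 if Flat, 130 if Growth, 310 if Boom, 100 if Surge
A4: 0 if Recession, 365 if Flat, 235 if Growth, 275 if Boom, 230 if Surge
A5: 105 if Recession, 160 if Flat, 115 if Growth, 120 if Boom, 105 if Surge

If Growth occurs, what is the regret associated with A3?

Best payoff under Growth is 340.
Regret = 340 − 130 = 210.

210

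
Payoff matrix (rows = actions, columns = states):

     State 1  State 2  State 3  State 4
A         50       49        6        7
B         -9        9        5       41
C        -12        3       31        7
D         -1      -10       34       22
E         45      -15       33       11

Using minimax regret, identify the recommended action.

A

Column bests: State 1=50, State 2=49, State 3=34, State 4=41.
A regrets: 0, 0, 28, 34 → max 34
B regrets: 59, 40, 29, 0 → max 59
C regrets: 62, 46, 3, 34 → max 62
D regrets: 51, 59, 0, 19 → max 59
E regrets: 5, 64, 1, 30 → max 64
Smallest max regret = 34 → A.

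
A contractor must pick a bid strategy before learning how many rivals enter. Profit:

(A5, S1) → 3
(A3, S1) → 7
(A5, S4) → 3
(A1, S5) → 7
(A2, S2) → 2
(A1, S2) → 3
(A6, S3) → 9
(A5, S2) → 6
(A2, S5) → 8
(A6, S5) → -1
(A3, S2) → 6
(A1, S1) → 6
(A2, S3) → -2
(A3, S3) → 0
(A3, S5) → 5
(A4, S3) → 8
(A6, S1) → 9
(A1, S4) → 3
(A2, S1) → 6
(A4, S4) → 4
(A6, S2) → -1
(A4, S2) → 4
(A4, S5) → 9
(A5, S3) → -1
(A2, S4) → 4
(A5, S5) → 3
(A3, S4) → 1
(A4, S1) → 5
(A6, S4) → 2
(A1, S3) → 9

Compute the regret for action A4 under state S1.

4

Best payoff under S1 is 9.
Regret = 9 − 5 = 4.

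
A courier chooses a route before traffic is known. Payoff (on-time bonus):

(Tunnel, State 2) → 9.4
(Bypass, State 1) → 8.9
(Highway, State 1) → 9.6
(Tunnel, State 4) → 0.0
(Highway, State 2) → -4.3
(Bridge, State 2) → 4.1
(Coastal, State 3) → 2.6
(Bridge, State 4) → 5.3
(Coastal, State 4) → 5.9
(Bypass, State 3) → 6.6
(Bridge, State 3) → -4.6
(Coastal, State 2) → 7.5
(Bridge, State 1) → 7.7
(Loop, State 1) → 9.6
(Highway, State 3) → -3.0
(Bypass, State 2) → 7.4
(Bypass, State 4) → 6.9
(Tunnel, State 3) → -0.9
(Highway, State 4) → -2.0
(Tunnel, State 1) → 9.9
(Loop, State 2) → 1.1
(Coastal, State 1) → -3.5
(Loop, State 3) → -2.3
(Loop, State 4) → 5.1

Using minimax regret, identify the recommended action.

Column bests: State 1=9.9, State 2=9.4, State 3=6.6, State 4=6.9.
Loop regrets: 0.3, 8.3, 8.9, 1.8 → max 8.9
Coastal regrets: 13.4, 1.9, 4.0, 1.0 → max 13.4
Bridge regrets: 2.2, 5.3, 11.2, 1.6 → max 11.2
Tunnel regrets: 0.0, 0.0, 7.5, 6.9 → max 7.5
Bypass regrets: 1.0, 2.0, 0.0, 0.0 → max 2.0
Highway regrets: 0.3, 13.7, 9.6, 8.9 → max 13.7
Smallest max regret = 2.0 → Bypass.

Bypass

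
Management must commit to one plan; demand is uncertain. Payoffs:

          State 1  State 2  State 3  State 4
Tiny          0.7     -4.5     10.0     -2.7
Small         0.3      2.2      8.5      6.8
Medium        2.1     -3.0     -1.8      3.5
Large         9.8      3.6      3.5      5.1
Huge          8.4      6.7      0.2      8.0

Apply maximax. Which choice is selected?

Tiny

Row maxima: Tiny=10.0, Small=8.5, Medium=3.5, Large=9.8, Huge=8.4
Best best-case = 10.0 → Tiny.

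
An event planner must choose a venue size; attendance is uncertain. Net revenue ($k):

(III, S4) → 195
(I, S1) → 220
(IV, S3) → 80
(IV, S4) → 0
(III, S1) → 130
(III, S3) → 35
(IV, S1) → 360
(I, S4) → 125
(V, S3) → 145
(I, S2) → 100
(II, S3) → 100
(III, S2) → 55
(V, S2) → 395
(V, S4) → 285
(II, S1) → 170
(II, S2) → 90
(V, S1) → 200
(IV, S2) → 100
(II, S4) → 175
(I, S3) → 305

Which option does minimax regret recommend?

Column bests: S1=360, S2=395, S3=305, S4=285.
I regrets: 140, 295, 0, 160 → max 295
II regrets: 190, 305, 205, 110 → max 305
III regrets: 230, 340, 270, 90 → max 340
IV regrets: 0, 295, 225, 285 → max 295
V regrets: 160, 0, 160, 0 → max 160
Smallest max regret = 160 → V.

V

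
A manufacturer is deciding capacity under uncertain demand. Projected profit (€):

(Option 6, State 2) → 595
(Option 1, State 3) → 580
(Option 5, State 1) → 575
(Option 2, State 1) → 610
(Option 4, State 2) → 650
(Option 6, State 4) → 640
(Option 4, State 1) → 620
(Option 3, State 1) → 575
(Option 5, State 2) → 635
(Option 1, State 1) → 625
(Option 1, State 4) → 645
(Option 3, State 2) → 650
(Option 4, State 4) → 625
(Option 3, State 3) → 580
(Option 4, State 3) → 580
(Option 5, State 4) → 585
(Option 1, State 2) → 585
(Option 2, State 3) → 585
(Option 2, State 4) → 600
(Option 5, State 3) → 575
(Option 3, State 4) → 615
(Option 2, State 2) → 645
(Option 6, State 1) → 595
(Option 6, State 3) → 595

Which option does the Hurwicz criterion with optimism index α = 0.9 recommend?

Option 1: 0.9·645 + 0.1·580 = 638.5
Option 2: 0.9·645 + 0.1·585 = 639
Option 3: 0.9·650 + 0.1·575 = 642.5
Option 4: 0.9·650 + 0.1·580 = 643
Option 5: 0.9·635 + 0.1·575 = 629
Option 6: 0.9·640 + 0.1·595 = 635.5
Highest Hurwicz score = 643 → Option 4.

Option 4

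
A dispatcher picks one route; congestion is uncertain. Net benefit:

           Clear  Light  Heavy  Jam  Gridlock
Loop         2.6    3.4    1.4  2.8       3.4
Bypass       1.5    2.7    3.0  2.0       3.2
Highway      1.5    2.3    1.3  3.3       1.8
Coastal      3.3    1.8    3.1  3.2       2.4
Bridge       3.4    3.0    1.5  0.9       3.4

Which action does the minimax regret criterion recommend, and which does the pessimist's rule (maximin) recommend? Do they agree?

minimax regret → Coastal; maximin → Coastal (agree)

Column bests: Clear=3.4, Light=3.4, Heavy=3.1, Jam=3.3, Gridlock=3.4.
Loop regrets: 0.8, 0.0, 1.7, 0.5, 0.0 → max 1.7
Bypass regrets: 1.9, 0.7, 0.1, 1.3, 0.2 → max 1.9
Highway regrets: 1.9, 1.1, 1.8, 0.0, 1.6 → max 1.9
Coastal regrets: 0.1, 1.6, 0.0, 0.1, 1.0 → max 1.6
Bridge regrets: 0.0, 0.4, 1.6, 2.4, 0.0 → max 2.4
Smallest max regret = 1.6 → Coastal.
Row minima: Loop=1.4, Bypass=1.5, Highway=1.3, Coastal=1.8, Bridge=0.9
Best worst-case = 1.8 → Coastal.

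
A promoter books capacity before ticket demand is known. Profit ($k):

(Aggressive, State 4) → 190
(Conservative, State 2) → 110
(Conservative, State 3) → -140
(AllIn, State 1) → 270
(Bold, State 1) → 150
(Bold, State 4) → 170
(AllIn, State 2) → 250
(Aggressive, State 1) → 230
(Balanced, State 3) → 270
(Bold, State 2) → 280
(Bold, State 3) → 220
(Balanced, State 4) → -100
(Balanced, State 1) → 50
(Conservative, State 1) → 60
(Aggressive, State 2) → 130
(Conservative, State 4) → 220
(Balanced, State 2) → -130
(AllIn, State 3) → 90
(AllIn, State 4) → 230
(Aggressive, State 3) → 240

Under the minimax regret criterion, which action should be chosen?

Column bests: State 1=270, State 2=280, State 3=270, State 4=230.
Conservative regrets: 210, 170, 410, 10 → max 410
Balanced regrets: 220, 410, 0, 330 → max 410
Aggressive regrets: 40, 150, 30, 40 → max 150
Bold regrets: 120, 0, 50, 60 → max 120
AllIn regrets: 0, 30, 180, 0 → max 180
Smallest max regret = 120 → Bold.

Bold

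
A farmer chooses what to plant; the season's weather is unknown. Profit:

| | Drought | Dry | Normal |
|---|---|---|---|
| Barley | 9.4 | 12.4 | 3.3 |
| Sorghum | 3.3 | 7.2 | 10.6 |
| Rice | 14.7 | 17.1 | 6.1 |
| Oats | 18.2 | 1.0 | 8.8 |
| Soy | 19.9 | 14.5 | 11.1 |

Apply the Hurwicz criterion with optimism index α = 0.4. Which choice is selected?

Barley: 0.4·12.4 + 0.6·3.3 = 6.94
Sorghum: 0.4·10.6 + 0.6·3.3 = 6.22
Rice: 0.4·17.1 + 0.6·6.1 = 10.5
Oats: 0.4·18.2 + 0.6·1.0 = 7.88
Soy: 0.4·19.9 + 0.6·11.1 = 14.62
Highest Hurwicz score = 14.62 → Soy.

Soy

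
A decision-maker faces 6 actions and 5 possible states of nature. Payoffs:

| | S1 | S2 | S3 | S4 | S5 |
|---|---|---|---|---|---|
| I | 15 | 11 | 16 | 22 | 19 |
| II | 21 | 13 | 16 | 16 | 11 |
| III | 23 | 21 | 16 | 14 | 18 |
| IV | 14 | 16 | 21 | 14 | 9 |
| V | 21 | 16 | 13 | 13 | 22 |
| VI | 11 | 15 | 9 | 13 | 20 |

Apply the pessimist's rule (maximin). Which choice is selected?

Row minima: I=11, II=11, III=14, IV=9, V=13, VI=9
Best worst-case = 14 → III.

III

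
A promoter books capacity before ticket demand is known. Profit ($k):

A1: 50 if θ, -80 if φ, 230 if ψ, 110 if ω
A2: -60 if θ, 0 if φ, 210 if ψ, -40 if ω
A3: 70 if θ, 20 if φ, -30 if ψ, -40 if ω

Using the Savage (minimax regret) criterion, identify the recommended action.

A1

Column bests: θ=70, φ=20, ψ=230, ω=110.
A1 regrets: 20, 100, 0, 0 → max 100
A2 regrets: 130, 20, 20, 150 → max 150
A3 regrets: 0, 0, 260, 150 → max 260
Smallest max regret = 100 → A1.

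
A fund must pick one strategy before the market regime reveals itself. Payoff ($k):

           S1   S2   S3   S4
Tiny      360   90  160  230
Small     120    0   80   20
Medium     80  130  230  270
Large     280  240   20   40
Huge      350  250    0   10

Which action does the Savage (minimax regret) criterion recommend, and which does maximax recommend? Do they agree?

minimax regret → Tiny; maximax → Tiny (agree)

Column bests: S1=360, S2=250, S3=230, S4=270.
Tiny regrets: 0, 160, 70, 40 → max 160
Small regrets: 240, 250, 150, 250 → max 250
Medium regrets: 280, 120, 0, 0 → max 280
Large regrets: 80, 10, 210, 230 → max 230
Huge regrets: 10, 0, 230, 260 → max 260
Smallest max regret = 160 → Tiny.
Row maxima: Tiny=360, Small=120, Medium=270, Large=280, Huge=350
Best best-case = 360 → Tiny.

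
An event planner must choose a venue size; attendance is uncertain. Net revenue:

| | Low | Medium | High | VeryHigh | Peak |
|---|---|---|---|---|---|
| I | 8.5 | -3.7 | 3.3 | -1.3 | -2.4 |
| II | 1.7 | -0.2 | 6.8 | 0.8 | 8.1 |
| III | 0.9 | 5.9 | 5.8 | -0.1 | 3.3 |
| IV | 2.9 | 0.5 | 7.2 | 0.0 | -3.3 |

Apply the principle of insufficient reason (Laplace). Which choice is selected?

Row averages: I=0.88, II=3.44, III=3.16, IV=1.46
Highest average = 3.44 → II.

II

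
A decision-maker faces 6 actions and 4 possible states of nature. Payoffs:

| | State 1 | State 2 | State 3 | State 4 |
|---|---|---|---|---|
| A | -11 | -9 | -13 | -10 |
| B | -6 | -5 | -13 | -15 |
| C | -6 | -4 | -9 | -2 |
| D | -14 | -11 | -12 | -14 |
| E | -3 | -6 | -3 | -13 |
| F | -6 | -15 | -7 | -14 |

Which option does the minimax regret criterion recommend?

C

Column bests: State 1=-3, State 2=-4, State 3=-3, State 4=-2.
A regrets: 8, 5, 10, 8 → max 10
B regrets: 3, 1, 10, 13 → max 13
C regrets: 3, 0, 6, 0 → max 6
D regrets: 11, 7, 9, 12 → max 12
E regrets: 0, 2, 0, 11 → max 11
F regrets: 3, 11, 4, 12 → max 12
Smallest max regret = 6 → C.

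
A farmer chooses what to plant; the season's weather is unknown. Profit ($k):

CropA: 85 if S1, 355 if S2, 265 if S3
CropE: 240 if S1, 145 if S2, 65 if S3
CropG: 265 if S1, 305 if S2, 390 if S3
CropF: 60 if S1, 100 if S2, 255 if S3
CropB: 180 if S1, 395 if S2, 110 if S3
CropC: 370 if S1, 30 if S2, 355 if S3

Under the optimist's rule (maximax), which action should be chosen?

CropB

Row maxima: CropA=355, CropE=240, CropG=390, CropF=255, CropB=395, CropC=370
Best best-case = 395 → CropB.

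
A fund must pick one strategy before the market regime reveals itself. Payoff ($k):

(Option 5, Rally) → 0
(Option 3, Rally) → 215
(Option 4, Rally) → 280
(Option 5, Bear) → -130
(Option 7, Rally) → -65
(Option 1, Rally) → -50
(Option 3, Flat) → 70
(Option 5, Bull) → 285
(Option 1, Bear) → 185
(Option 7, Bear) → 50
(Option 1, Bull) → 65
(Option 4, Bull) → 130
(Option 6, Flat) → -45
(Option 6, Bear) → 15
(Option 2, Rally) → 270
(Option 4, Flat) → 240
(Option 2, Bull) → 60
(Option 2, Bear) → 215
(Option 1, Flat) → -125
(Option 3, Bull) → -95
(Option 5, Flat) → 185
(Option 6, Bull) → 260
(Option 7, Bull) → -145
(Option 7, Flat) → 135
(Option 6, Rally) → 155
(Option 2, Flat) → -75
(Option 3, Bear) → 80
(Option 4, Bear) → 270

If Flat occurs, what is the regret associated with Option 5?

Best payoff under Flat is 240.
Regret = 240 − 185 = 55.

55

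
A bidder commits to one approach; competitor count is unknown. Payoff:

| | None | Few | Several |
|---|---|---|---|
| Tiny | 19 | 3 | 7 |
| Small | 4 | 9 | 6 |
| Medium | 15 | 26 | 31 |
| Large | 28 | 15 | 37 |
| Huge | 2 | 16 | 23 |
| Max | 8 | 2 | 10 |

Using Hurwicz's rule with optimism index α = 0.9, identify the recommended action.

Large

Tiny: 0.9·19 + 0.1·3 = 17.4
Small: 0.9·9 + 0.1·4 = 8.5
Medium: 0.9·31 + 0.1·15 = 29.4
Large: 0.9·37 + 0.1·15 = 34.8
Huge: 0.9·23 + 0.1·2 = 20.9
Max: 0.9·10 + 0.1·2 = 9.2
Highest Hurwicz score = 34.8 → Large.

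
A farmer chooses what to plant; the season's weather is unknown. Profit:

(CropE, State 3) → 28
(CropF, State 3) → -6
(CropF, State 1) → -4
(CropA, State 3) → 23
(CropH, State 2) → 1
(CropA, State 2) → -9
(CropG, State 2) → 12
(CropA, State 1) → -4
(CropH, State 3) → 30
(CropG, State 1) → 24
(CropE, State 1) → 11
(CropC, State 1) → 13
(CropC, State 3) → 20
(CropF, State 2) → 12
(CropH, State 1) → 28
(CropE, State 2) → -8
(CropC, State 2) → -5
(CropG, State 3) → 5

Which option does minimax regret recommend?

CropH

Column bests: State 1=28, State 2=12, State 3=30.
CropG regrets: 4, 0, 25 → max 25
CropC regrets: 15, 17, 10 → max 17
CropE regrets: 17, 20, 2 → max 20
CropH regrets: 0, 11, 0 → max 11
CropA regrets: 32, 21, 7 → max 32
CropF regrets: 32, 0, 36 → max 36
Smallest max regret = 11 → CropH.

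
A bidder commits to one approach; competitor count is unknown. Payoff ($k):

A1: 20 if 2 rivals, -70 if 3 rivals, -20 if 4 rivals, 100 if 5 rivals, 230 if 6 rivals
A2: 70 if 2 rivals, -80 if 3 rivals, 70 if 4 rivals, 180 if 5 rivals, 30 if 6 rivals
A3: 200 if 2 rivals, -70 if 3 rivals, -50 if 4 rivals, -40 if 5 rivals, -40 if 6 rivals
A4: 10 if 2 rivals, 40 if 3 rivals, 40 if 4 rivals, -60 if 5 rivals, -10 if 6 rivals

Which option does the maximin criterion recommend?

Row minima: A1=-70, A2=-80, A3=-70, A4=-60
Best worst-case = -60 → A4.

A4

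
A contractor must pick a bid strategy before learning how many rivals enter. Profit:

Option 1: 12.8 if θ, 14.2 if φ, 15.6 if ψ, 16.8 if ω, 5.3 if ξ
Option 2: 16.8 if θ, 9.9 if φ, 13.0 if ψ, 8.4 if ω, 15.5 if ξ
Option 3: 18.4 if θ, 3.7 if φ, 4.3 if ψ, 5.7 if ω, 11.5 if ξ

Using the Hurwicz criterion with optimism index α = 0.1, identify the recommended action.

Option 2

Option 1: 0.1·16.8 + 0.9·5.3 = 6.45
Option 2: 0.1·16.8 + 0.9·8.4 = 9.24
Option 3: 0.1·18.4 + 0.9·3.7 = 5.17
Highest Hurwicz score = 9.24 → Option 2.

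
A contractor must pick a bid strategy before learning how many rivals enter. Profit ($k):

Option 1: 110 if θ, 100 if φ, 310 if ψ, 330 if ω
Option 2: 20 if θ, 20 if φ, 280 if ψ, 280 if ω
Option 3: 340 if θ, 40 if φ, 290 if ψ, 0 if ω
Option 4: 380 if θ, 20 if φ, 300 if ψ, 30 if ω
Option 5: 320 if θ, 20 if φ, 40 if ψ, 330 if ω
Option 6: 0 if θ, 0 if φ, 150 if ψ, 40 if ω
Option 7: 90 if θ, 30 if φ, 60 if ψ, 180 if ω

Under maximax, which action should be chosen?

Option 4

Row maxima: Option 1=330, Option 2=280, Option 3=340, Option 4=380, Option 5=330, Option 6=150, Option 7=180
Best best-case = 380 → Option 4.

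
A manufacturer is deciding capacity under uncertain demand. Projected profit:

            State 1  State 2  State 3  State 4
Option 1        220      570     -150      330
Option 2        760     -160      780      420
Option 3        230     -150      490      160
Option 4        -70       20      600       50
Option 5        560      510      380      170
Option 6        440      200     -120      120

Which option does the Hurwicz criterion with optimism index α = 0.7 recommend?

Option 2

Option 1: 0.7·570 + 0.3·(-150) = 354
Option 2: 0.7·780 + 0.3·(-160) = 498
Option 3: 0.7·490 + 0.3·(-150) = 298
Option 4: 0.7·600 + 0.3·(-70) = 399
Option 5: 0.7·560 + 0.3·170 = 443
Option 6: 0.7·440 + 0.3·(-120) = 272
Highest Hurwicz score = 498 → Option 2.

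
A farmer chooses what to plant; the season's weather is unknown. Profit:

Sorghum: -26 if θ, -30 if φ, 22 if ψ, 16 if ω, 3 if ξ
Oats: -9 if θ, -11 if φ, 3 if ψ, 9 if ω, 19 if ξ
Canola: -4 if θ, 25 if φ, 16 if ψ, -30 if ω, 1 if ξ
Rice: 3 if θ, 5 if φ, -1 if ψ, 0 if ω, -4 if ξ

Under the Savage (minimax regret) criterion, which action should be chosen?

Column bests: θ=3, φ=25, ψ=22, ω=16, ξ=19.
Sorghum regrets: 29, 55, 0, 0, 16 → max 55
Oats regrets: 12, 36, 19, 7, 0 → max 36
Canola regrets: 7, 0, 6, 46, 18 → max 46
Rice regrets: 0, 20, 23, 16, 23 → max 23
Smallest max regret = 23 → Rice.

Rice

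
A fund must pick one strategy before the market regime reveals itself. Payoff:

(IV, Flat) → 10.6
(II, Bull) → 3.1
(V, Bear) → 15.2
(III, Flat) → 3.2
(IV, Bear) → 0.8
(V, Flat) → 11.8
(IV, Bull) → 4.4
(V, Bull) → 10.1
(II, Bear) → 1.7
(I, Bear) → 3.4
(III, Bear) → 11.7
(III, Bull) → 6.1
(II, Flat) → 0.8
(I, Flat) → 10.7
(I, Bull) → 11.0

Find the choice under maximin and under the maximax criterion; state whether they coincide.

maximin → V; maximax → V (agree)

Row minima: I=3.4, II=0.8, III=3.2, IV=0.8, V=10.1
Best worst-case = 10.1 → V.
Row maxima: I=11.0, II=3.1, III=11.7, IV=10.6, V=15.2
Best best-case = 15.2 → V.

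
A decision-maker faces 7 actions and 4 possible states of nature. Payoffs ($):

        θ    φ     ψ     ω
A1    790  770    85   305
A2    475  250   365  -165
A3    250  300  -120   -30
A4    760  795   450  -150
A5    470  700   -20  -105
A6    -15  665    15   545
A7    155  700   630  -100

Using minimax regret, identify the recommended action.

A1

Column bests: θ=790, φ=795, ψ=630, ω=545.
A1 regrets: 0, 25, 545, 240 → max 545
A2 regrets: 315, 545, 265, 710 → max 710
A3 regrets: 540, 495, 750, 575 → max 750
A4 regrets: 30, 0, 180, 695 → max 695
A5 regrets: 320, 95, 650, 650 → max 650
A6 regrets: 805, 130, 615, 0 → max 805
A7 regrets: 635, 95, 0, 645 → max 645
Smallest max regret = 545 → A1.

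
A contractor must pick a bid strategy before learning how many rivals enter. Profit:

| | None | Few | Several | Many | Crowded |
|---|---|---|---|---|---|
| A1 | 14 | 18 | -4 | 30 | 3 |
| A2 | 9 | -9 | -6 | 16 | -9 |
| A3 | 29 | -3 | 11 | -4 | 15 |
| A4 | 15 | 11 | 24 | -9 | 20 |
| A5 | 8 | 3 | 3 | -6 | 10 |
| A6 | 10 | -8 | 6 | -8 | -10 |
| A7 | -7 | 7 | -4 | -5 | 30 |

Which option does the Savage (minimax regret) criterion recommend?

A1

Column bests: None=29, Few=18, Several=24, Many=30, Crowded=30.
A1 regrets: 15, 0, 28, 0, 27 → max 28
A2 regrets: 20, 27, 30, 14, 39 → max 39
A3 regrets: 0, 21, 13, 34, 15 → max 34
A4 regrets: 14, 7, 0, 39, 10 → max 39
A5 regrets: 21, 15, 21, 36, 20 → max 36
A6 regrets: 19, 26, 18, 38, 40 → max 40
A7 regrets: 36, 11, 28, 35, 0 → max 36
Smallest max regret = 28 → A1.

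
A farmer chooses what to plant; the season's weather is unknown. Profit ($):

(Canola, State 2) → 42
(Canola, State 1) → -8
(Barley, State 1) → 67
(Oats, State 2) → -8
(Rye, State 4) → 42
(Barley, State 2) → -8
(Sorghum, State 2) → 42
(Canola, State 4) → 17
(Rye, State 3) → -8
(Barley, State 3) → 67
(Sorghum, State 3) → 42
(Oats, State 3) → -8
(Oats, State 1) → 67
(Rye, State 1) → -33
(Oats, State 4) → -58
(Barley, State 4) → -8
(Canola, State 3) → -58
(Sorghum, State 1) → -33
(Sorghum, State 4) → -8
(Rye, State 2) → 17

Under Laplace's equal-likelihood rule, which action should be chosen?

Row averages: Rye=4.5, Canola=-1.75, Barley=29.5, Sorghum=10.75, Oats=-1.75
Highest average = 29.5 → Barley.

Barley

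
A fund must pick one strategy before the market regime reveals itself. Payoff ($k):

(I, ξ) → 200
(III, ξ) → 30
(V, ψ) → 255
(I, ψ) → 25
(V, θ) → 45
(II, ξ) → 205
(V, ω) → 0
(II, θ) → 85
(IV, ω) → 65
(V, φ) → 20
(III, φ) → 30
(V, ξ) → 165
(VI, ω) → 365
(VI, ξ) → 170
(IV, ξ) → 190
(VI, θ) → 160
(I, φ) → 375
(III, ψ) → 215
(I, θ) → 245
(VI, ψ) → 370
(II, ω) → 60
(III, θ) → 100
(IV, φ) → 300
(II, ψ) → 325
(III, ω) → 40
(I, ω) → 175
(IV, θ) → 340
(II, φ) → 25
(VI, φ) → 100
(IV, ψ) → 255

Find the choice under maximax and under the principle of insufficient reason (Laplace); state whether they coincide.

maximax → I; laplace → VI (disagree)

Row maxima: I=375, II=325, III=215, IV=340, V=255, VI=370
Best best-case = 375 → I.
Row averages: I=204, II=140, III=83, IV=230, V=97, VI=233
Highest average = 233 → VI.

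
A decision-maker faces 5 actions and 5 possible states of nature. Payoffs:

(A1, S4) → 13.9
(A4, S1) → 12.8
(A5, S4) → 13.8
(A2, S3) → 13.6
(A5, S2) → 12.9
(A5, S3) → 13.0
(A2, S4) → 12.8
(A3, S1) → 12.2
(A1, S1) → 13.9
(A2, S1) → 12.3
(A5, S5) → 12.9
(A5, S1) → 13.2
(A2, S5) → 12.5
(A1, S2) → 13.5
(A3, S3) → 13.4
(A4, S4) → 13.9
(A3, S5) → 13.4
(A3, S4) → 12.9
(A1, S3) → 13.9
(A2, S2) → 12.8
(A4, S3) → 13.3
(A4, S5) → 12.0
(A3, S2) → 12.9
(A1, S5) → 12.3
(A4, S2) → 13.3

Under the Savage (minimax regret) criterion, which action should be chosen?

A5

Column bests: S1=13.9, S2=13.5, S3=13.9, S4=13.9, S5=13.4.
A1 regrets: 0.0, 0.0, 0.0, 0.0, 1.1 → max 1.1
A2 regrets: 1.6, 0.7, 0.3, 1.1, 0.9 → max 1.6
A3 regrets: 1.7, 0.6, 0.5, 1.0, 0.0 → max 1.7
A4 regrets: 1.1, 0.2, 0.6, 0.0, 1.4 → max 1.4
A5 regrets: 0.7, 0.6, 0.9, 0.1, 0.5 → max 0.9
Smallest max regret = 0.9 → A5.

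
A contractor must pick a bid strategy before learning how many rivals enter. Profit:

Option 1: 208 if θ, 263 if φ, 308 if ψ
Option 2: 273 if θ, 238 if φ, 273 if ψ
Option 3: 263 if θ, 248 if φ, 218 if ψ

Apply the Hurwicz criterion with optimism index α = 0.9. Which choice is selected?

Option 1

Option 1: 0.9·308 + 0.1·208 = 298
Option 2: 0.9·273 + 0.1·238 = 269.5
Option 3: 0.9·263 + 0.1·218 = 258.5
Highest Hurwicz score = 298 → Option 1.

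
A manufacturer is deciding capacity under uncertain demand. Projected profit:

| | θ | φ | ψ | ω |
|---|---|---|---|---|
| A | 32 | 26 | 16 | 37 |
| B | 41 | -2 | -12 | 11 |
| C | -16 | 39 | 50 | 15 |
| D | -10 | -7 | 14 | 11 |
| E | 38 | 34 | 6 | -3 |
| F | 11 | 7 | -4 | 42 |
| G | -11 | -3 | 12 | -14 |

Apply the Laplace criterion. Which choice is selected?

A

Row averages: A=27.75, B=9.5, C=22, D=2, E=18.75, F=14, G=-4
Highest average = 27.75 → A.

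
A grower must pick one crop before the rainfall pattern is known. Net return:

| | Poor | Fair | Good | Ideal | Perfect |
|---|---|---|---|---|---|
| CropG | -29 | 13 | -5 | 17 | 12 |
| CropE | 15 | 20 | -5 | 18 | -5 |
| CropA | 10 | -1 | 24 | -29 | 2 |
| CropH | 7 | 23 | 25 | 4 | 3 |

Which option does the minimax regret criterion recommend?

CropH

Column bests: Poor=15, Fair=23, Good=25, Ideal=18, Perfect=12.
CropG regrets: 44, 10, 30, 1, 0 → max 44
CropE regrets: 0, 3, 30, 0, 17 → max 30
CropA regrets: 5, 24, 1, 47, 10 → max 47
CropH regrets: 8, 0, 0, 14, 9 → max 14
Smallest max regret = 14 → CropH.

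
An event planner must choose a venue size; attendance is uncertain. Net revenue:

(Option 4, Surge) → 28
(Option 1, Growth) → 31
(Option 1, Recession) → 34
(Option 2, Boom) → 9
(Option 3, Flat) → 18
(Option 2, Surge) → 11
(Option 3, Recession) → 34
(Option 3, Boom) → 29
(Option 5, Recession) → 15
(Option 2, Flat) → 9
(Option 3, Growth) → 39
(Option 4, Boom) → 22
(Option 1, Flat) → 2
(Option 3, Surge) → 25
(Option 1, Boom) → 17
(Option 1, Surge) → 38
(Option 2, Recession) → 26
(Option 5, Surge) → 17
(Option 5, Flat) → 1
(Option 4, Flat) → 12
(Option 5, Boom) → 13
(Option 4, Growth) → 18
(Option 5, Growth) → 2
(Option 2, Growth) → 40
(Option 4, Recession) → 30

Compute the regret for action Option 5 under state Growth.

Best payoff under Growth is 40.
Regret = 40 − 2 = 38.

38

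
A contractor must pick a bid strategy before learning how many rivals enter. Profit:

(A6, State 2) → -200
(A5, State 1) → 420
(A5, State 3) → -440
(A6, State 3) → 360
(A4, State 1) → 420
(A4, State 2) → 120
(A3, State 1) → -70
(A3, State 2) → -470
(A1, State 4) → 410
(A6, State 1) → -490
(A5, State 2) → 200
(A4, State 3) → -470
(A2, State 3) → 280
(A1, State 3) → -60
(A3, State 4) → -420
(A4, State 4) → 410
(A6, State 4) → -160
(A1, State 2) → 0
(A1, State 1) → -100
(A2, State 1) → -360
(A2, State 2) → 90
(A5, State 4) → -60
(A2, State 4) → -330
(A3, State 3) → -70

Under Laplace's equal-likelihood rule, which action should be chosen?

Row averages: A1=62.5, A2=-80, A3=-257.5, A4=120, A5=30, A6=-122.5
Highest average = 120 → A4.

A4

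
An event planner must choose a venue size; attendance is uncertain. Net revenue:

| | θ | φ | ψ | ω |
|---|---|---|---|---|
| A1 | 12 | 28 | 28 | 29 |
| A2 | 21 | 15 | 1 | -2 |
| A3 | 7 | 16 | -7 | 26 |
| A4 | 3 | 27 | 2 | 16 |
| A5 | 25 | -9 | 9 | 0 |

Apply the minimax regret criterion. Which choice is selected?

A1

Column bests: θ=25, φ=28, ψ=28, ω=29.
A1 regrets: 13, 0, 0, 0 → max 13
A2 regrets: 4, 13, 27, 31 → max 31
A3 regrets: 18, 12, 35, 3 → max 35
A4 regrets: 22, 1, 26, 13 → max 26
A5 regrets: 0, 37, 19, 29 → max 37
Smallest max regret = 13 → A1.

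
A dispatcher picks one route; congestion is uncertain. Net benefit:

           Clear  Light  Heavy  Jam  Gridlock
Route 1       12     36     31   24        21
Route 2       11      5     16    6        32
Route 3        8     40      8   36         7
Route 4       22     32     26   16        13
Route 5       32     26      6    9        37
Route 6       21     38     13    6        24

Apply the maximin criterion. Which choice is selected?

Row minima: Route 1=12, Route 2=5, Route 3=7, Route 4=13, Route 5=6, Route 6=6
Best worst-case = 13 → Route 4.

Route 4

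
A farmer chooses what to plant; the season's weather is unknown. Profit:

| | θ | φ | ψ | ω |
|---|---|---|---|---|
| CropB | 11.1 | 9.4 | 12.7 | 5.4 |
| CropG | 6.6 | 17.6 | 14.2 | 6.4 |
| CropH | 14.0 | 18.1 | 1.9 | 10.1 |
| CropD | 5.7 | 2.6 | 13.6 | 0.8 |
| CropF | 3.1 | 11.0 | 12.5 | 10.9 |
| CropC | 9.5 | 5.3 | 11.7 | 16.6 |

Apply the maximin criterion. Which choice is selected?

Row minima: CropB=5.4, CropG=6.4, CropH=1.9, CropD=0.8, CropF=3.1, CropC=5.3
Best worst-case = 6.4 → CropG.

CropG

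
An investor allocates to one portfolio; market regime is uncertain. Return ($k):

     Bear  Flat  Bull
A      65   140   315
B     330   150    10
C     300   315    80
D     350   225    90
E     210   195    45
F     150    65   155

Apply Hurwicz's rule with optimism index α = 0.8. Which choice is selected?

D

A: 0.8·315 + 0.2·65 = 265
B: 0.8·330 + 0.2·10 = 266
C: 0.8·315 + 0.2·80 = 268
D: 0.8·350 + 0.2·90 = 298
E: 0.8·210 + 0.2·45 = 177
F: 0.8·155 + 0.2·65 = 137
Highest Hurwicz score = 298 → D.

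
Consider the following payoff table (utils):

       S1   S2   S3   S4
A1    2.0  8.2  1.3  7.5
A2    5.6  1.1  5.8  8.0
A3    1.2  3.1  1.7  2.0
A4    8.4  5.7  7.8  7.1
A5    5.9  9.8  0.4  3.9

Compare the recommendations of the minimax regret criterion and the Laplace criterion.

Column bests: S1=8.4, S2=9.8, S3=7.8, S4=8.0.
A1 regrets: 6.4, 1.6, 6.5, 0.5 → max 6.5
A2 regrets: 2.8, 8.7, 2.0, 0.0 → max 8.7
A3 regrets: 7.2, 6.7, 6.1, 6.0 → max 7.2
A4 regrets: 0.0, 4.1, 0.0, 0.9 → max 4.1
A5 regrets: 2.5, 0.0, 7.4, 4.1 → max 7.4
Smallest max regret = 4.1 → A4.
Row averages: A1=4.75, A2=5.125, A3=2, A4=7.25, A5=5
Highest average = 7.25 → A4.

minimax regret → A4; laplace → A4 (agree)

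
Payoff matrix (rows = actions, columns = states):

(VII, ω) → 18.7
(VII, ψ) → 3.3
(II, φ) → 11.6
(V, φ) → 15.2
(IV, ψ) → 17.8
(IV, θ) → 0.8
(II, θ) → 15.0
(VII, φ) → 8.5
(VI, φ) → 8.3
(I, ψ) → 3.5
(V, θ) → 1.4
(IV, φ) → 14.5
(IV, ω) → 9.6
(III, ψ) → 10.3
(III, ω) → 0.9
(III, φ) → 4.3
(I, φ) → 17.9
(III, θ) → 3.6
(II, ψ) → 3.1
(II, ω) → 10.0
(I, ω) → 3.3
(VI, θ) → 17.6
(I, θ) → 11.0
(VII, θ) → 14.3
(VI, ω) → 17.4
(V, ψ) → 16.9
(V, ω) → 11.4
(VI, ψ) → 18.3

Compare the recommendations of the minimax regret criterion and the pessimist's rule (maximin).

minimax regret → VI; maximin → VI (agree)

Column bests: θ=17.6, φ=17.9, ψ=18.3, ω=18.7.
I regrets: 6.6, 0.0, 14.8, 15.4 → max 15.4
II regrets: 2.6, 6.3, 15.2, 8.7 → max 15.2
III regrets: 14.0, 13.6, 8.0, 17.8 → max 17.8
IV regrets: 16.8, 3.4, 0.5, 9.1 → max 16.8
V regrets: 16.2, 2.7, 1.4, 7.3 → max 16.2
VI regrets: 0.0, 9.6, 0.0, 1.3 → max 9.6
VII regrets: 3.3, 9.4, 15.0, 0.0 → max 15.0
Smallest max regret = 9.6 → VI.
Row minima: I=3.3, II=3.1, III=0.9, IV=0.8, V=1.4, VI=8.3, VII=3.3
Best worst-case = 8.3 → VI.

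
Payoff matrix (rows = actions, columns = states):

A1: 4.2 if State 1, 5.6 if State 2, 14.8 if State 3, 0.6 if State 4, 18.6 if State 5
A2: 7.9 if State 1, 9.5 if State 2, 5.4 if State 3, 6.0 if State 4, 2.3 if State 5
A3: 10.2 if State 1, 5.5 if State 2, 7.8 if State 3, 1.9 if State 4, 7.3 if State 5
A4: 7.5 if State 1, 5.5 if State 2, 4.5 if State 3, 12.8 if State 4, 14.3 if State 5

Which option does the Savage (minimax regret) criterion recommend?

A4

Column bests: State 1=10.2, State 2=9.5, State 3=14.8, State 4=12.8, State 5=18.6.
A1 regrets: 6.0, 3.9, 0.0, 12.2, 0.0 → max 12.2
A2 regrets: 2.3, 0.0, 9.4, 6.8, 16.3 → max 16.3
A3 regrets: 0.0, 4.0, 7.0, 10.9, 11.3 → max 11.3
A4 regrets: 2.7, 4.0, 10.3, 0.0, 4.3 → max 10.3
Smallest max regret = 10.3 → A4.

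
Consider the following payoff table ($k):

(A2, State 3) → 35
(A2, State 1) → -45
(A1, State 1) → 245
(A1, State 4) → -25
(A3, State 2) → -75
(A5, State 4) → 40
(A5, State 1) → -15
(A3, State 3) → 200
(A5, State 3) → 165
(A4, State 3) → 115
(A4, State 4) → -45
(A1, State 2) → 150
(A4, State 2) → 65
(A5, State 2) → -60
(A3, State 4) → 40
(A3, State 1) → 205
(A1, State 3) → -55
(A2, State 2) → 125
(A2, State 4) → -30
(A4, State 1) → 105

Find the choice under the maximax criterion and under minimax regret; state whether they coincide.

Row maxima: A1=245, A2=125, A3=205, A4=115, A5=165
Best best-case = 245 → A1.
Column bests: State 1=245, State 2=150, State 3=200, State 4=40.
A1 regrets: 0, 0, 255, 65 → max 255
A2 regrets: 290, 25, 165, 70 → max 290
A3 regrets: 40, 225, 0, 0 → max 225
A4 regrets: 140, 85, 85, 85 → max 140
A5 regrets: 260, 210, 35, 0 → max 260
Smallest max regret = 140 → A4.

maximax → A1; minimax regret → A4 (disagree)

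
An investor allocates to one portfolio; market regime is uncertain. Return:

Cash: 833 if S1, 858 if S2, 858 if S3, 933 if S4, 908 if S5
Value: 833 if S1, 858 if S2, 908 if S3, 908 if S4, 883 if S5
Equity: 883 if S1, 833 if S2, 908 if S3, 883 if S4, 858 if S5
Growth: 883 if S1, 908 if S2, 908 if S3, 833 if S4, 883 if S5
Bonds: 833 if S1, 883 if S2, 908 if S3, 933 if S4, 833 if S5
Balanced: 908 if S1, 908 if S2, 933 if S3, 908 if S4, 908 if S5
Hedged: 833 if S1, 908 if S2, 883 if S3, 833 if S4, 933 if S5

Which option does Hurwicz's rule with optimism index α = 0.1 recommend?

Cash: 0.1·933 + 0.9·833 = 843
Value: 0.1·908 + 0.9·833 = 840.5
Equity: 0.1·908 + 0.9·833 = 840.5
Growth: 0.1·908 + 0.9·833 = 840.5
Bonds: 0.1·933 + 0.9·833 = 843
Balanced: 0.1·933 + 0.9·908 = 910.5
Hedged: 0.1·933 + 0.9·833 = 843
Highest Hurwicz score = 910.5 → Balanced.

Balanced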